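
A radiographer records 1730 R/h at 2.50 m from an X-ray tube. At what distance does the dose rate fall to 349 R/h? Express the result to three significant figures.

Applying the 1/r² law, d₂ = d₁·√(I₁/I₂).
I₁/I₂ = 1730/349 = 4.957, so d₂ = 2.50 × √4.957 = 5.566 m.

5.57 m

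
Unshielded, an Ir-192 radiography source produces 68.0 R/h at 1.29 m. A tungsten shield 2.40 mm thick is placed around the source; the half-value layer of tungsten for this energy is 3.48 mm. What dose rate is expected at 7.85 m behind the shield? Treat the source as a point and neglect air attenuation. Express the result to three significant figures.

Distance alone: (1.29/7.85)² = 0.02700, so 68.0 × 0.02700 = 1.836 R/h.
Shield: 2.40/3.48 = 0.6897 half-value layers → attenuation 2^(−0.6897) = 0.6200.
Combined: 1.836 × 0.6200 = 1.138 R/h.

1.14 R/h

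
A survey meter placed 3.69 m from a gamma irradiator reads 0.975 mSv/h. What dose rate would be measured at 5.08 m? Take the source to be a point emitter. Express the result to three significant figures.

Using I₁d₁² = I₂d₂², scaling from 3.69 m to 5.08 m:
(3.69/5.08)² = 0.5276, so 0.975 × 0.5276 = 0.5144 mSv/h.

0.514 mSv/h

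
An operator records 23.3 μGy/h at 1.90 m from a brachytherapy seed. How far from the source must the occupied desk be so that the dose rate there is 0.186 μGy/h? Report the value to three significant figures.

21.3 m

By the inverse-square law, d₂ = d₁·√(I₁/I₂).
I₁/I₂ = 23.3/0.186 = 125.3, so d₂ = 1.90 × √125.3 = 21.27 m.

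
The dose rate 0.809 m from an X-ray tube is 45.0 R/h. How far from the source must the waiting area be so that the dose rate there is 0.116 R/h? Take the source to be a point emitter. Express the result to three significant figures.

15.9 m

Intensity scales as (d₁/d₂)², so d₂ = d₁·√(I₁/I₂).
I₁/I₂ = 45.0/0.116 = 387.9, so d₂ = 0.809 × √387.9 = 15.93 m.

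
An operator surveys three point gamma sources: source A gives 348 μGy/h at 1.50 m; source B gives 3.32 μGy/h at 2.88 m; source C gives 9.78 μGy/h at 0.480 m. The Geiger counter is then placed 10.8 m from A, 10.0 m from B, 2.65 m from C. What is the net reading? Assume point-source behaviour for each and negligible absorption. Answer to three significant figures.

7.31 μGy/h

By superposition, sum each source's inverse-square contribution:
A: 348 × (1.50/10.8)² = 6.713 μGy/h
B: 3.32 × (2.88/10.0)² = 0.2754 μGy/h
C: 9.78 × (0.480/2.65)² = 0.3209 μGy/h
Total = 6.713 + 0.2754 + 0.3209 = 7.309 μGy/h.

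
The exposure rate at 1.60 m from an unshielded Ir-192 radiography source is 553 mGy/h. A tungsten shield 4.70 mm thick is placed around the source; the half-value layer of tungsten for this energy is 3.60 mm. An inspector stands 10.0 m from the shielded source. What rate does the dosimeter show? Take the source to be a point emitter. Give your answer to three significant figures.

Distance alone: 553 × (1.60/10.0)² = 553 × 0.02560 = 14.16 mGy/h.
Shield: 4.70/3.60 = 1.306 half-value layers → attenuation 2^(−1.306) = 0.4044.
Combined: 14.16 × 0.4044 = 5.726 mGy/h.

5.73 mGy/h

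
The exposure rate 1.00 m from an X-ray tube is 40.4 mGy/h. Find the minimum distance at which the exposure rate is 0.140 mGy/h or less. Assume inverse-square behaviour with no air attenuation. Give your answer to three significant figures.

Using I₁d₁² = I₂d₂², d₂ = d₁·√(I₁/I₂).
I₁/I₂ = 40.4/0.140 = 288.6, so d₂ = 1.00 × √288.6 = 16.99 m.

17.0 m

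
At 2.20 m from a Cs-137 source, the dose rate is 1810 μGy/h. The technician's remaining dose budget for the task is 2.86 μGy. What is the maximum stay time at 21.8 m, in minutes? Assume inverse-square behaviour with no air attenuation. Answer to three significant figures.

9.31 min

Intensity scales as (d₁/d₂)², so rate at 21.8 m:
(2.20/21.8)² = 0.01018, so 1810 × 0.01018 = 18.43 μGy/h.
Stay time = 2.86 μGy ÷ 18.43 μGy/h = 0.1552 h = 9.312 min.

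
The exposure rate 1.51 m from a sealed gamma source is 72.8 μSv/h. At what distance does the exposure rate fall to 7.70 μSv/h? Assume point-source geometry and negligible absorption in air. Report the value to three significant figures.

4.64 m

Since intensity falls as 1/r², d₂ = d₁·√(I₁/I₂).
I₁/I₂ = 72.8/7.70 = 9.455, so d₂ = 1.51 × √9.455 = 4.643 m.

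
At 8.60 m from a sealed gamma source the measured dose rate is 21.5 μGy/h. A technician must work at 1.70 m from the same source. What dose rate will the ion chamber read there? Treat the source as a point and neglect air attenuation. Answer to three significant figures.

550 μGy/h

Since intensity falls as 1/r², scaling from 8.60 m to 1.70 m:
21.5 × (8.60/1.70)² = 21.5 × 25.59 = 550.2 μGy/h.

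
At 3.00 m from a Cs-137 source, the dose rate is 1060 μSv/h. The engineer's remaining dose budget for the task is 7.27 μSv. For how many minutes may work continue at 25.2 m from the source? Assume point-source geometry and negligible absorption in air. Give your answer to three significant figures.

Using I₁d₁² = I₂d₂², rate at 25.2 m:
1060 × (3.00/25.2)² = 1060 × 0.01417 = 15.02 μSv/h.
Stay time = 7.27 μSv ÷ 15.02 μSv/h = 0.4840 h = 29.04 min.

29.0 min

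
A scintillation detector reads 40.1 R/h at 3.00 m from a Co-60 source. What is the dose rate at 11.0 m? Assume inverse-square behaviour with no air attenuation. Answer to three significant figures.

2.98 R/h

Since intensity falls as 1/r², the rate at 11.0 m is
(3.00/11.0)² = 0.07438, so 40.1 × 0.07438 = 2.983 R/h.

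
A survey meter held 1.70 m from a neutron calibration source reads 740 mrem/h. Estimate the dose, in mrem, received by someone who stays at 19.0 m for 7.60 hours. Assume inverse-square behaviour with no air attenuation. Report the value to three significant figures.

45.0 mrem

By the inverse-square law, rate at 19.0 m:
(1.70/19.0)² = 0.008006, so 740 × 0.008006 = 5.924 mrem/h.
Dose = rate × time = 5.924 mrem/h × 7.600 h = 45.02 mrem.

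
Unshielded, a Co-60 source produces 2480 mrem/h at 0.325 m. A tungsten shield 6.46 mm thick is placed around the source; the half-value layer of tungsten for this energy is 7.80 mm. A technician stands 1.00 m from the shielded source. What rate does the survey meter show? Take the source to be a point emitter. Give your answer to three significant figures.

148 mrem/h

Distance alone: (0.325/1.00)² = 0.1056, so 2480 × 0.1056 = 261.9 mrem/h.
Shield: 6.46/7.80 = 0.8282 half-value layers → attenuation 2^(−0.8282) = 0.5632.
Combined: 261.9 × 0.5632 = 147.5 mrem/h.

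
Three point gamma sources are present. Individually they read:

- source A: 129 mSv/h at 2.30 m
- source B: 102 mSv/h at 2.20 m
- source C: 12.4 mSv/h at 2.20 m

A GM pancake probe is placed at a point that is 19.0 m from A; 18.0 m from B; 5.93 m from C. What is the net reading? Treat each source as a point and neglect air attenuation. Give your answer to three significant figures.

5.12 mSv/h

Each source contributes Iᵢ·(dᵢ/rᵢ)²; contributions add.
A: 129 × (2.30/19.0)² = 1.890 mSv/h
B: 102 × (2.20/18.0)² = 1.524 mSv/h
C: 12.4 × (2.20/5.93)² = 1.707 mSv/h
Total = 1.890 + 1.524 + 1.707 = 5.121 mSv/h.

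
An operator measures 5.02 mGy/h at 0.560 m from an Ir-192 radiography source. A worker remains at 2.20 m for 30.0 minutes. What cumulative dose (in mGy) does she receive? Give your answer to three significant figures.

Using I₁d₁² = I₂d₂², rate at 2.20 m:
(0.560/2.20)² = 0.06479, so 5.02 × 0.06479 = 0.3252 mGy/h.
Dose = rate × time = 0.3252 mGy/h × 0.5000 h = 0.1626 mGy.

0.163 mGy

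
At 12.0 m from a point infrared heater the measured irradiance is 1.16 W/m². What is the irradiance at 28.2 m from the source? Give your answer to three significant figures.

Intensity scales as (d₁/d₂)², so scaling from 12.0 m to 28.2 m:
(12.0/28.2)² = 0.1811, so 1.16 × 0.1811 = 0.2101 W/m².

0.210 W/m²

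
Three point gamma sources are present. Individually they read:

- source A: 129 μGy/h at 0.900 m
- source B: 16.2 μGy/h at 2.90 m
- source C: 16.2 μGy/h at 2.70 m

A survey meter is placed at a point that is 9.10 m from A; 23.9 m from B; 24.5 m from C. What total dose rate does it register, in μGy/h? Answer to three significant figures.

1.70 μGy/h

By superposition, sum each source's inverse-square contribution:
A: 129 × (0.900/9.10)² = 1.262 μGy/h
B: 16.2 × (2.90/23.9)² = 0.2385 μGy/h
C: 16.2 × (2.70/24.5)² = 0.1967 μGy/h
Total = 1.262 + 0.2385 + 0.1967 = 1.697 μGy/h.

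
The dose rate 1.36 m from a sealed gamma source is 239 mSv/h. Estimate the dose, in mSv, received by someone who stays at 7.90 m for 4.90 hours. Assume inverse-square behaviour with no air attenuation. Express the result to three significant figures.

By the inverse-square law, rate at 7.90 m:
239 × (1.36/7.90)² = 239 × 0.02964 = 7.084 mSv/h.
Dose = rate × time = 7.084 mSv/h × 4.900 h = 34.71 mSv.

34.7 mSv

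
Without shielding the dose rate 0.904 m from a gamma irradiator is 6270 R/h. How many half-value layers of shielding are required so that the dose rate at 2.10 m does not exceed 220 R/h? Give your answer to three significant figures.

2.40 half-value layers

At 2.10 m, distance alone gives (0.904/2.10)² = 0.1853, so 6270 × 0.1853 = 1162 R/h.
Further attenuation needed: 1162/220 = 5.282.
n = log₂(5.282) = 2.401 half-value layers.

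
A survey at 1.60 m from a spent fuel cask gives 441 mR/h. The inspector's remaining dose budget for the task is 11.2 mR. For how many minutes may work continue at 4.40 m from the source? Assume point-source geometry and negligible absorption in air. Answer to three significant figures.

Since intensity falls as 1/r², rate at 4.40 m:
(1.60/4.40)² = 0.1322, so 441 × 0.1322 = 58.30 mR/h.
Stay time = 11.2 mR ÷ 58.30 mR/h = 0.1921 h = 11.53 min.

11.5 min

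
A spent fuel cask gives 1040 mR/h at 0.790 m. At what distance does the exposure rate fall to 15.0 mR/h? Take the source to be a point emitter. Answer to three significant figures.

6.58 m

By the inverse-square law, d₂ = d₁·√(I₁/I₂).
I₁/I₂ = 1040/15.0 = 69.33, so d₂ = 0.790 × √69.33 = 6.578 m.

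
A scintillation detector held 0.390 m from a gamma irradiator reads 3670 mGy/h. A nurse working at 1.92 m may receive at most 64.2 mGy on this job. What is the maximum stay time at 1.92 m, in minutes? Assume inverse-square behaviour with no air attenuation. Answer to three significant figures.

Applying the 1/r² law, rate at 1.92 m:
3670 × (0.390/1.92)² = 3670 × 0.04126 = 151.4 mGy/h.
Stay time = 64.2 mGy ÷ 151.4 mGy/h = 0.4240 h = 25.44 min.

25.4 min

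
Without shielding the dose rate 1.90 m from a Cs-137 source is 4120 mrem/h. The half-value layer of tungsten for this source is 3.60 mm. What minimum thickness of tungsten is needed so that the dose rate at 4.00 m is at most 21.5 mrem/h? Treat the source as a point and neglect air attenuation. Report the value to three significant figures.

At 4.00 m, distance alone gives (1.90/4.00)² = 0.2256, so 4120 × 0.2256 = 929.5 mrem/h.
Further attenuation needed: 929.5/21.5 = 43.23.
n = log₂(43.23) = 5.434 half-value layers.
Thickness = 5.434 × 3.60 mm = 19.56 mm.

19.6 mm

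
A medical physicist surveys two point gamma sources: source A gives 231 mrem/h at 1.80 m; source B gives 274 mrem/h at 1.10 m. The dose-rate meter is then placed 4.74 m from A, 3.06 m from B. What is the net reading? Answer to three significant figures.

By superposition, sum each source's inverse-square contribution:
A: 231 × (1.80/4.74)² = 33.31 mrem/h
B: 274 × (1.10/3.06)² = 35.41 mrem/h
Total = 33.31 + 35.41 = 68.72 mrem/h.

68.7 mrem/h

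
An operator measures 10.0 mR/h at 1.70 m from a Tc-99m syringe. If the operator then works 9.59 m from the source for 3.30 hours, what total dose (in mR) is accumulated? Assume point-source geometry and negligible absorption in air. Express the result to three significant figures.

1.04 mR

Using I₁d₁² = I₂d₂², rate at 9.59 m:
(1.70/9.59)² = 0.03142, so 10.0 × 0.03142 = 0.3142 mR/h.
Dose = rate × time = 0.3142 mR/h × 3.300 h = 1.037 mR.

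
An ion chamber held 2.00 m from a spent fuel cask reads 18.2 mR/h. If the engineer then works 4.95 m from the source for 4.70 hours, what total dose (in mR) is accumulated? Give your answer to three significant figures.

14.0 mR

Since intensity falls as 1/r², rate at 4.95 m:
(2.00/4.95)² = 0.1632, so 18.2 × 0.1632 = 2.970 mR/h.
Dose = rate × time = 2.970 mR/h × 4.700 h = 13.96 mR.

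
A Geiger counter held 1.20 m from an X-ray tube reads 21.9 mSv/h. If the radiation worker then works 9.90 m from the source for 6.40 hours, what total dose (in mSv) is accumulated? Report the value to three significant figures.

2.06 mSv

Intensity scales as (d₁/d₂)², so rate at 9.90 m:
21.9 × (1.20/9.90)² = 21.9 × 0.01469 = 0.3217 mSv/h.
Dose = rate × time = 0.3217 mSv/h × 6.400 h = 2.059 mSv.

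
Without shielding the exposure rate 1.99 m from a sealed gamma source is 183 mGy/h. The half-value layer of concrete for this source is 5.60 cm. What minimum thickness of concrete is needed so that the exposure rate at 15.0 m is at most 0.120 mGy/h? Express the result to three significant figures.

26.6 cm

At 15.0 m, distance alone gives (1.99/15.0)² = 0.01760, so 183 × 0.01760 = 3.221 mGy/h.
Further attenuation needed: 3.221/0.120 = 26.84.
n = log₂(26.84) = 4.746 half-value layers.
Thickness = 4.746 × 5.60 cm = 26.58 cm.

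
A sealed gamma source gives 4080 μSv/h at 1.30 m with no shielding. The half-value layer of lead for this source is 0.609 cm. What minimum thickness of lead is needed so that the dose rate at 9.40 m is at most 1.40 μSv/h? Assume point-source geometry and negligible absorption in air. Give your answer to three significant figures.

3.53 cm

At 9.40 m, distance alone gives 4080 × (1.30/9.40)² = 4080 × 0.01913 = 78.05 μSv/h.
Further attenuation needed: 78.05/1.40 = 55.75.
n = log₂(55.75) = 5.801 half-value layers.
Thickness = 5.801 × 0.609 cm = 3.533 cm.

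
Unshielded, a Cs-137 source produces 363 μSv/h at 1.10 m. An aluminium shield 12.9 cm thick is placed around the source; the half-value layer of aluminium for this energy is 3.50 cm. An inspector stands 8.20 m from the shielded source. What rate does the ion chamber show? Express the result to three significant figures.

0.508 μSv/h

Distance alone: (1.10/8.20)² = 0.01800, so 363 × 0.01800 = 6.534 μSv/h.
Shield: 12.9/3.50 = 3.686 half-value layers → attenuation 2^(−3.686) = 0.07770.
Combined: 6.534 × 0.07770 = 0.5077 μSv/h.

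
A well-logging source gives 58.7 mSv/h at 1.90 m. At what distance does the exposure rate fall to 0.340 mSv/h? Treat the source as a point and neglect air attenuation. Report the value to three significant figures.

25.0 m

Since intensity falls as 1/r², d₂ = d₁·√(I₁/I₂).
I₁/I₂ = 58.7/0.340 = 172.6, so d₂ = 1.90 × √172.6 = 24.96 m.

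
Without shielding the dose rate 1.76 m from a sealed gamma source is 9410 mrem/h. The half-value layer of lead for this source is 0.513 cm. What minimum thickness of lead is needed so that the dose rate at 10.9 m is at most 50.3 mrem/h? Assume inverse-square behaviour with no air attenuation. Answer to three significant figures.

1.17 cm

At 10.9 m, distance alone gives 9410 × (1.76/10.9)² = 9410 × 0.02607 = 245.3 mrem/h.
Further attenuation needed: 245.3/50.3 = 4.877.
n = log₂(4.877) = 2.286 half-value layers.
Thickness = 2.286 × 0.513 cm = 1.173 cm.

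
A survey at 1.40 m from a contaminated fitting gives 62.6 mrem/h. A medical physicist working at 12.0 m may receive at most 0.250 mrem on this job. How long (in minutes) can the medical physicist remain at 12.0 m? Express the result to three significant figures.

17.6 min

Since intensity falls as 1/r², rate at 12.0 m:
62.6 × (1.40/12.0)² = 62.6 × 0.01361 = 0.8520 mrem/h.
Stay time = 0.250 mrem ÷ 0.8520 mrem/h = 0.2934 h = 17.60 min.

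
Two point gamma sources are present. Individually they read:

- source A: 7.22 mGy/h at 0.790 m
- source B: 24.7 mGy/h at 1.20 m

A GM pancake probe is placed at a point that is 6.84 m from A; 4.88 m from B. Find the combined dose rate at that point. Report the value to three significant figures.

Each source contributes Iᵢ·(dᵢ/rᵢ)²; contributions add.
A: 7.22 × (0.790/6.84)² = 0.09631 mGy/h
B: 24.7 × (1.20/4.88)² = 1.494 mGy/h
Total = 0.09631 + 1.494 = 1.590 mGy/h.

1.59 mGy/h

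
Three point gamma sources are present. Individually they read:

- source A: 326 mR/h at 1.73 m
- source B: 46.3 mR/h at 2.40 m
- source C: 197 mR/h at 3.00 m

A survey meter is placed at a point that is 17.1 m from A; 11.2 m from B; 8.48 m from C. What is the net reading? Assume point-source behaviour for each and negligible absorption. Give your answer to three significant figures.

30.1 mR/h

Each source contributes Iᵢ·(dᵢ/rᵢ)²; contributions add.
A: 326 × (1.73/17.1)² = 3.337 mR/h
B: 46.3 × (2.40/11.2)² = 2.126 mR/h
C: 197 × (3.00/8.48)² = 24.66 mR/h
Total = 3.337 + 2.126 + 24.66 = 30.12 mR/h.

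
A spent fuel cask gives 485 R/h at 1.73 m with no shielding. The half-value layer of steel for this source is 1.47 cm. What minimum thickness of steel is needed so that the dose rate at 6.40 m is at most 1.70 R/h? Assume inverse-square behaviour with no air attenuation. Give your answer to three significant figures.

6.44 cm

At 6.40 m, distance alone gives (1.73/6.40)² = 0.07307, so 485 × 0.07307 = 35.44 R/h.
Further attenuation needed: 35.44/1.70 = 20.85.
n = log₂(20.85) = 4.382 half-value layers.
Thickness = 4.382 × 1.47 cm = 6.442 cm.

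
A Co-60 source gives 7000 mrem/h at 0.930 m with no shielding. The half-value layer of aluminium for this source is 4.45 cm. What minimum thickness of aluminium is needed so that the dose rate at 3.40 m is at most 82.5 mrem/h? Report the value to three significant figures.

11.9 cm

At 3.40 m, distance alone gives 7000 × (0.930/3.40)² = 7000 × 0.07482 = 523.7 mrem/h.
Further attenuation needed: 523.7/82.5 = 6.348.
n = log₂(6.348) = 2.666 half-value layers.
Thickness = 2.666 × 4.45 cm = 11.86 cm.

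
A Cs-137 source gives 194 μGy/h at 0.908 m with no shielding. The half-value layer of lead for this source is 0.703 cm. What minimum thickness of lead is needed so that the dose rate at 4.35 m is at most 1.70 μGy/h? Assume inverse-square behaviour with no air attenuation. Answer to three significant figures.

1.63 cm

At 4.35 m, distance alone gives 194 × (0.908/4.35)² = 194 × 0.04357 = 8.453 μGy/h.
Further attenuation needed: 8.453/1.70 = 4.972.
n = log₂(4.972) = 2.314 half-value layers.
Thickness = 2.314 × 0.703 cm = 1.627 cm.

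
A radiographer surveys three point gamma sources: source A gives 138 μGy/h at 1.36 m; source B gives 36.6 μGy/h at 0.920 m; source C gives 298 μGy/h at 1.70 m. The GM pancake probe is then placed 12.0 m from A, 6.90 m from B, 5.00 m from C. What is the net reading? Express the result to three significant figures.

By superposition, sum each source's inverse-square contribution:
A: 138 × (1.36/12.0)² = 1.773 μGy/h
B: 36.6 × (0.920/6.90)² = 0.6507 μGy/h
C: 298 × (1.70/5.00)² = 34.45 μGy/h
Total = 1.773 + 0.6507 + 34.45 = 36.87 μGy/h.

36.9 μGy/h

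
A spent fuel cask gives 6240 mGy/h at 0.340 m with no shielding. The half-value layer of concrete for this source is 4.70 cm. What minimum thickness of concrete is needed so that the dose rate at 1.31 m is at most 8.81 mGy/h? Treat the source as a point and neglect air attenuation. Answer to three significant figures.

26.2 cm

At 1.31 m, distance alone gives 6240 × (0.340/1.31)² = 6240 × 0.06736 = 420.3 mGy/h.
Further attenuation needed: 420.3/8.81 = 47.71.
n = log₂(47.71) = 5.576 half-value layers.
Thickness = 5.576 × 4.70 cm = 26.21 cm.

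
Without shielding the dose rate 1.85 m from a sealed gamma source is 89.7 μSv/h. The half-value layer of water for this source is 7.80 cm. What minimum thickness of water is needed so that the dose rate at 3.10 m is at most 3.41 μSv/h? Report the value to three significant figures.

25.2 cm

At 3.10 m, distance alone gives (1.85/3.10)² = 0.3561, so 89.7 × 0.3561 = 31.94 μSv/h.
Further attenuation needed: 31.94/3.41 = 9.367.
n = log₂(9.367) = 3.228 half-value layers.
Thickness = 3.228 × 7.80 cm = 25.18 cm.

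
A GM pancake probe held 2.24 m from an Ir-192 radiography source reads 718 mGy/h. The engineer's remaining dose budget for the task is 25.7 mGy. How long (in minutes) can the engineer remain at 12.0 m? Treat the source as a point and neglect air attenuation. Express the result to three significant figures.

61.6 min

Intensity scales as (d₁/d₂)², so rate at 12.0 m:
(2.24/12.0)² = 0.03484, so 718 × 0.03484 = 25.02 mGy/h.
Stay time = 25.7 mGy ÷ 25.02 mGy/h = 1.027 h = 61.62 min.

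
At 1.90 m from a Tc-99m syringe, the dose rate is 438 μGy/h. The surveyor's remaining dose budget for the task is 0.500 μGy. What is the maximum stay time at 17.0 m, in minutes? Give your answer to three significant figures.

5.48 min

By the inverse-square law, rate at 17.0 m:
438 × (1.90/17.0)² = 438 × 0.01249 = 5.471 μGy/h.
Stay time = 0.500 μGy ÷ 5.471 μGy/h = 0.09139 h = 5.483 min.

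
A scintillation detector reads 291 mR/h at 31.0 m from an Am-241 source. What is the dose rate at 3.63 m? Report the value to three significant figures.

Intensity scales as (d₁/d₂)², so the rate at 3.63 m is
291 × (31.0/3.63)² = 291 × 72.93 = 21220 mR/h.

21200 mR/h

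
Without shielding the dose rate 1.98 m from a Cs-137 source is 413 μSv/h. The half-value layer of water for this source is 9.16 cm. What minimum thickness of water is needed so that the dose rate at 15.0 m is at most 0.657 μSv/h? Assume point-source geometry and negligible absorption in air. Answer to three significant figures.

At 15.0 m, distance alone gives 413 × (1.98/15.0)² = 413 × 0.01742 = 7.194 μSv/h.
Further attenuation needed: 7.194/0.657 = 10.95.
n = log₂(10.95) = 3.453 half-value layers.
Thickness = 3.453 × 9.16 cm = 31.63 cm.

31.6 cm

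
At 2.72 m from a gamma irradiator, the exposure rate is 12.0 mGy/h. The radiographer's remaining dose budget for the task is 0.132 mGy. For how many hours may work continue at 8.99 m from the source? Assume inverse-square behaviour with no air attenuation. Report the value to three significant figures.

0.120 h

Applying the 1/r² law, rate at 8.99 m:
12.0 × (2.72/8.99)² = 12.0 × 0.09154 = 1.098 mGy/h.
Stay time = 0.132 mGy ÷ 1.098 mGy/h = 0.1202 h.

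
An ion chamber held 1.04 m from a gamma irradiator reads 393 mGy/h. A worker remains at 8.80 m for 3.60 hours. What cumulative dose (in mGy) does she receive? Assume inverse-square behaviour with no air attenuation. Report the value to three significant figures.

19.8 mGy

Using I₁d₁² = I₂d₂², rate at 8.80 m:
(1.04/8.80)² = 0.01397, so 393 × 0.01397 = 5.490 mGy/h.
Dose = rate × time = 5.490 mGy/h × 3.600 h = 19.76 mGy.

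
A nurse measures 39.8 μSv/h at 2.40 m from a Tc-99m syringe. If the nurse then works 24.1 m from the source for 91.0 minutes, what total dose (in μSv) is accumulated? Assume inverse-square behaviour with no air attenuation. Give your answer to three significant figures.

0.599 μSv

Applying the 1/r² law, rate at 24.1 m:
(2.40/24.1)² = 0.009917, so 39.8 × 0.009917 = 0.3947 μSv/h.
Dose = rate × time = 0.3947 μSv/h × 1.517 h = 0.5988 μSv.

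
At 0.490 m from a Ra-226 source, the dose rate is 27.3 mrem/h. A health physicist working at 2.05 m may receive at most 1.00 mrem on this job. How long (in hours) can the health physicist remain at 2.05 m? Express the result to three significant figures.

0.641 h

Using I₁d₁² = I₂d₂², rate at 2.05 m:
(0.490/2.05)² = 0.05713, so 27.3 × 0.05713 = 1.560 mrem/h.
Stay time = 1.00 mrem ÷ 1.560 mrem/h = 0.6410 h.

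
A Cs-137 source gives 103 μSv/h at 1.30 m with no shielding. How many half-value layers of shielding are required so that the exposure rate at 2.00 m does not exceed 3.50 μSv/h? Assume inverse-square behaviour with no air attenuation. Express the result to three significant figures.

3.64 half-value layers

At 2.00 m, distance alone gives (1.30/2.00)² = 0.4225, so 103 × 0.4225 = 43.52 μSv/h.
Further attenuation needed: 43.52/3.50 = 12.43.
n = log₂(12.43) = 3.636 half-value layers.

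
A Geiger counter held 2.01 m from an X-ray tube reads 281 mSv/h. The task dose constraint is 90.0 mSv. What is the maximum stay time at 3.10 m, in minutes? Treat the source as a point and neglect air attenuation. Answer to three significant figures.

45.7 min

Since intensity falls as 1/r², rate at 3.10 m:
281 × (2.01/3.10)² = 281 × 0.4204 = 118.1 mSv/h.
Stay time = 90.0 mSv ÷ 118.1 mSv/h = 0.7621 h = 45.73 min.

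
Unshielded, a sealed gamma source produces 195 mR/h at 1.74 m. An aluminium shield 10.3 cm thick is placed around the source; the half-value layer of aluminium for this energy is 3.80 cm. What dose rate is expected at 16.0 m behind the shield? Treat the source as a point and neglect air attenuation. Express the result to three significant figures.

Distance alone: 195 × (1.74/16.0)² = 195 × 0.01183 = 2.307 mR/h.
Shield: 10.3/3.80 = 2.711 half-value layers → attenuation 2^(−2.711) = 0.1527.
Combined: 2.307 × 0.1527 = 0.3523 mR/h.

0.352 mR/h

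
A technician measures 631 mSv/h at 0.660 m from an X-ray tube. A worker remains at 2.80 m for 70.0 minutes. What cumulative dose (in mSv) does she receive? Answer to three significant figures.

40.9 mSv

By the inverse-square law, rate at 2.80 m:
(0.660/2.80)² = 0.05556, so 631 × 0.05556 = 35.06 mSv/h.
Dose = rate × time = 35.06 mSv/h × 1.167 h = 40.92 mSv.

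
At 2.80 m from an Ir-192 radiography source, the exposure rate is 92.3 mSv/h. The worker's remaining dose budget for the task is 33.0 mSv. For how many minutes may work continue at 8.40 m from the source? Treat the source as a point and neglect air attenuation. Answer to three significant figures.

Applying the 1/r² law, rate at 8.40 m:
92.3 × (2.80/8.40)² = 92.3 × 0.1111 = 10.25 mSv/h.
Stay time = 33.0 mSv ÷ 10.25 mSv/h = 3.220 h = 193.2 min.

193 min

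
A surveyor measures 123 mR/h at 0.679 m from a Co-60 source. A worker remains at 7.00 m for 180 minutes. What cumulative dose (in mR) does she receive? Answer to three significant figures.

3.47 mR

By the inverse-square law, rate at 7.00 m:
(0.679/7.00)² = 0.009409, so 123 × 0.009409 = 1.157 mR/h.
Dose = rate × time = 1.157 mR/h × 3.000 h = 3.471 mR.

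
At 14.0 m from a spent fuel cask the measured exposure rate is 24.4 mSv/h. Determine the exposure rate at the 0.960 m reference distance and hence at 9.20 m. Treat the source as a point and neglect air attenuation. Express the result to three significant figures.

Since intensity falls as 1/r²,
At 0.960 m: 24.4 × (14.0/0.960)² = 24.4 × 212.7 = 5190 mSv/h
At 9.20 m: 5190 × (0.960/9.20)² = 5190 × 0.01089 = 56.52 mSv/h.

5190 mSv/h; 56.5 mSv/h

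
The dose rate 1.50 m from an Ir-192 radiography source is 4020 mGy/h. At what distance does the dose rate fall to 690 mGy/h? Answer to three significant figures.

Using I₁d₁² = I₂d₂², d₂ = d₁·√(I₁/I₂).
I₁/I₂ = 4020/690 = 5.826, so d₂ = 1.50 × √5.826 = 3.621 m.

3.62 m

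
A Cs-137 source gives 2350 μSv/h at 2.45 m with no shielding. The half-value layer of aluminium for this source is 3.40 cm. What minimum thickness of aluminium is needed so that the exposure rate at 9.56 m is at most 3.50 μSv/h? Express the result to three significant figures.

At 9.56 m, distance alone gives (2.45/9.56)² = 0.06568, so 2350 × 0.06568 = 154.3 μSv/h.
Further attenuation needed: 154.3/3.50 = 44.09.
n = log₂(44.09) = 5.462 half-value layers.
Thickness = 5.462 × 3.40 cm = 18.57 cm.

18.6 cm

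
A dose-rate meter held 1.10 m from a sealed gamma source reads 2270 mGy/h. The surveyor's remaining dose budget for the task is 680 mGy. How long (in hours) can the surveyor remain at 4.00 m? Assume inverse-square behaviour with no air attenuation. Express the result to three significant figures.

Since intensity falls as 1/r², rate at 4.00 m:
(1.10/4.00)² = 0.07563, so 2270 × 0.07563 = 171.7 mGy/h.
Stay time = 680 mGy ÷ 171.7 mGy/h = 3.960 h.

3.96 h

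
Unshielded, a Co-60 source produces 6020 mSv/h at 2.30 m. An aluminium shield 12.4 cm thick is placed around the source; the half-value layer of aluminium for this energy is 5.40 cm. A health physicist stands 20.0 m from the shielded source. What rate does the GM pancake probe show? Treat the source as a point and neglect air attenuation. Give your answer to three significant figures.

Distance alone: 6020 × (2.30/20.0)² = 6020 × 0.01322 = 79.58 mSv/h.
Shield: 12.4/5.40 = 2.296 half-value layers → attenuation 2^(−2.296) = 0.2036.
Combined: 79.58 × 0.2036 = 16.20 mSv/h.

16.2 mSv/h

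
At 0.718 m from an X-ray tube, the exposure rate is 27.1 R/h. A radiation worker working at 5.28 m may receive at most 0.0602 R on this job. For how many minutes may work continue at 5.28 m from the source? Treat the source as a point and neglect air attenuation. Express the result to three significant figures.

7.21 min

Using I₁d₁² = I₂d₂², rate at 5.28 m:
27.1 × (0.718/5.28)² = 27.1 × 0.01849 = 0.5011 R/h.
Stay time = 0.0602 R ÷ 0.5011 R/h = 0.1201 h = 7.206 min.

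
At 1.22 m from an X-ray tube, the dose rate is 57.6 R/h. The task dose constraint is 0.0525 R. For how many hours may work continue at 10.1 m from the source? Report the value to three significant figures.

0.0625 h

Using I₁d₁² = I₂d₂², rate at 10.1 m:
57.6 × (1.22/10.1)² = 57.6 × 0.01459 = 0.8404 R/h.
Stay time = 0.0525 R ÷ 0.8404 R/h = 0.06247 h.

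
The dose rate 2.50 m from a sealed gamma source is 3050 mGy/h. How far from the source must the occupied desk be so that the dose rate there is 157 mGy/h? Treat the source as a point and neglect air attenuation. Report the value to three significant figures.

11.0 m

By the inverse-square law, d₂ = d₁·√(I₁/I₂).
I₁/I₂ = 3050/157 = 19.43, so d₂ = 2.50 × √19.43 = 11.02 m.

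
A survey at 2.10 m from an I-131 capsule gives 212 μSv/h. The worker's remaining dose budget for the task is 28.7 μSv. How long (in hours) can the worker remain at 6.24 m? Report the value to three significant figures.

1.20 h

Since intensity falls as 1/r², rate at 6.24 m:
(2.10/6.24)² = 0.1133, so 212 × 0.1133 = 24.02 μSv/h.
Stay time = 28.7 μSv ÷ 24.02 μSv/h = 1.195 h.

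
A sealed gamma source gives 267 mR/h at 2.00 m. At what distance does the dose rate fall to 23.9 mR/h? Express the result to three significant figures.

6.68 m

Since intensity falls as 1/r², d₂ = d₁·√(I₁/I₂).
I₁/I₂ = 267/23.9 = 11.17, so d₂ = 2.00 × √11.17 = 6.684 m.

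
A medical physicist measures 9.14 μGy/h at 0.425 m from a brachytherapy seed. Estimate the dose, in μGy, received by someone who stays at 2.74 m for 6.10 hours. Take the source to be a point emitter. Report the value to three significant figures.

By the inverse-square law, rate at 2.74 m:
(0.425/2.74)² = 0.02406, so 9.14 × 0.02406 = 0.2199 μGy/h.
Dose = rate × time = 0.2199 μGy/h × 6.100 h = 1.341 μGy.

1.34 μGy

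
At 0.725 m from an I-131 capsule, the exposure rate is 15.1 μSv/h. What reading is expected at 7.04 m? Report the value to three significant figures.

0.160 μSv/h

Intensity scales as (d₁/d₂)², so the rate at 7.04 m is
15.1 × (0.725/7.04)² = 15.1 × 0.01061 = 0.1602 μSv/h.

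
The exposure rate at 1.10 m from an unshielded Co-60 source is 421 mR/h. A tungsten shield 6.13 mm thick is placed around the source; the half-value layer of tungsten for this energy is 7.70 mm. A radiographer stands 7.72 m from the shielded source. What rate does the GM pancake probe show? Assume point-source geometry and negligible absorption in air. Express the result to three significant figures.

Distance alone: (1.10/7.72)² = 0.02030, so 421 × 0.02030 = 8.546 mR/h.
Shield: 6.13/7.70 = 0.7961 half-value layers → attenuation 2^(−0.7961) = 0.5759.
Combined: 8.546 × 0.5759 = 4.922 mR/h.

4.92 mR/h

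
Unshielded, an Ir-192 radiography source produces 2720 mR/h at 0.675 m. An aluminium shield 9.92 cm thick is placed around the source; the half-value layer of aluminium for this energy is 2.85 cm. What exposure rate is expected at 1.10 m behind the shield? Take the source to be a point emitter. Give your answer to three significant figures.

Distance alone: (0.675/1.10)² = 0.3765, so 2720 × 0.3765 = 1024 mR/h.
Shield: 9.92/2.85 = 3.481 half-value layers → attenuation 2^(−3.481) = 0.08956.
Combined: 1024 × 0.08956 = 91.71 mR/h.

91.7 mR/h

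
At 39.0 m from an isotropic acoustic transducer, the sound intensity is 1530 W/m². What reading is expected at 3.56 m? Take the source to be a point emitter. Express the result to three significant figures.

184000 W/m²

Since intensity falls as 1/r², the rate at 3.56 m is
(39.0/3.56)² = 120.0, so 1530 × 120.0 = 183600 W/m².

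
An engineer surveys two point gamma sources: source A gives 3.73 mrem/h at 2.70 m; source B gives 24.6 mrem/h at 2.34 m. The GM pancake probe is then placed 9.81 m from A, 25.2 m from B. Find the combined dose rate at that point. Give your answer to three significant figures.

Each source contributes Iᵢ·(dᵢ/rᵢ)²; contributions add.
A: 3.73 × (2.70/9.81)² = 0.2826 mrem/h
B: 24.6 × (2.34/25.2)² = 0.2121 mrem/h
Total = 0.2826 + 0.2121 = 0.4947 mrem/h.

0.495 mrem/h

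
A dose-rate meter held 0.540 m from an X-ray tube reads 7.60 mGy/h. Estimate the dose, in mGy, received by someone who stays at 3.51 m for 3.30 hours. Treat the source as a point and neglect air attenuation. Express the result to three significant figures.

0.594 mGy

Since intensity falls as 1/r², rate at 3.51 m:
(0.540/3.51)² = 0.02367, so 7.60 × 0.02367 = 0.1799 mGy/h.
Dose = rate × time = 0.1799 mGy/h × 3.300 h = 0.5937 mGy.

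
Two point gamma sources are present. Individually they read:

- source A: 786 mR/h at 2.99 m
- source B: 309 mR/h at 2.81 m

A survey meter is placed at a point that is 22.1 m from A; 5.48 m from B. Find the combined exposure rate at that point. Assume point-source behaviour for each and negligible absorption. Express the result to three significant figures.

95.6 mR/h

By superposition, sum each source's inverse-square contribution:
A: 786 × (2.99/22.1)² = 14.39 mR/h
B: 309 × (2.81/5.48)² = 81.25 mR/h
Total = 14.39 + 81.25 = 95.64 mR/h.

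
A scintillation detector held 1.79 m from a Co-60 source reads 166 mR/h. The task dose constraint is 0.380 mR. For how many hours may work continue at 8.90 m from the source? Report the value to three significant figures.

Using I₁d₁² = I₂d₂², rate at 8.90 m:
(1.79/8.90)² = 0.04045, so 166 × 0.04045 = 6.715 mR/h.
Stay time = 0.380 mR ÷ 6.715 mR/h = 0.05659 h.

0.0566 h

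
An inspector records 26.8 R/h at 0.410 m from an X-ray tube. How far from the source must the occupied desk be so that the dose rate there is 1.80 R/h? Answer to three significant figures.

Since intensity falls as 1/r², d₂ = d₁·√(I₁/I₂).
I₁/I₂ = 26.8/1.80 = 14.89, so d₂ = 0.410 × √14.89 = 1.582 m.

1.58 m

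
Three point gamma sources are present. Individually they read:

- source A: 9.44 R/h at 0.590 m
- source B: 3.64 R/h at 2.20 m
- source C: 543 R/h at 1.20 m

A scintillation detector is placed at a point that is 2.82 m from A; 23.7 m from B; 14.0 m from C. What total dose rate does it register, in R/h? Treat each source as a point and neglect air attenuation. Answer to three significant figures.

Each source contributes Iᵢ·(dᵢ/rᵢ)²; contributions add.
A: 9.44 × (0.590/2.82)² = 0.4132 R/h
B: 3.64 × (2.20/23.7)² = 0.03137 R/h
C: 543 × (1.20/14.0)² = 3.989 R/h
Total = 0.4132 + 0.03137 + 3.989 = 4.434 R/h.

4.43 R/h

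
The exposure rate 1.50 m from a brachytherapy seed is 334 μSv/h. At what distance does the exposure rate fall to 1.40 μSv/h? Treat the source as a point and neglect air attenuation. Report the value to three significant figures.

Since intensity falls as 1/r², d₂ = d₁·√(I₁/I₂).
I₁/I₂ = 334/1.40 = 238.6, so d₂ = 1.50 × √238.6 = 23.17 m.

23.2 m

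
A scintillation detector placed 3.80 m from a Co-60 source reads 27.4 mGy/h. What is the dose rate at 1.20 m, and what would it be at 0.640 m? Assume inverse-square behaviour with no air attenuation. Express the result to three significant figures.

Applying the 1/r² law,
At 1.20 m: 27.4 × (3.80/1.20)² = 27.4 × 10.03 = 274.8 mGy/h
At 0.640 m: 274.8 × (1.20/0.640)² = 274.8 × 3.516 = 966.2 mGy/h.

275 mGy/h; 966 mGy/h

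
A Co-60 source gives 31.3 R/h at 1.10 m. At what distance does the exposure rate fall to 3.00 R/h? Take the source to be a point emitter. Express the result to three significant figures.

3.55 m

Applying the 1/r² law, d₂ = d₁·√(I₁/I₂).
I₁/I₂ = 31.3/3.00 = 10.43, so d₂ = 1.10 × √10.43 = 3.553 m.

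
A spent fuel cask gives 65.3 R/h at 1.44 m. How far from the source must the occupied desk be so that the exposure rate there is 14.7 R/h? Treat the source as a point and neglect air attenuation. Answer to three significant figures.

By the inverse-square law, d₂ = d₁·√(I₁/I₂).
I₁/I₂ = 65.3/14.7 = 4.442, so d₂ = 1.44 × √4.442 = 3.035 m.

3.04 m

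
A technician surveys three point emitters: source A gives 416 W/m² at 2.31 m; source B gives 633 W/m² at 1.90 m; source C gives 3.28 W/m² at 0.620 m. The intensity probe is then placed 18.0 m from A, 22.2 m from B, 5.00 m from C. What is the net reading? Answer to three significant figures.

Each source contributes Iᵢ·(dᵢ/rᵢ)²; contributions add.
A: 416 × (2.31/18.0)² = 6.851 W/m²
B: 633 × (1.90/22.2)² = 4.637 W/m²
C: 3.28 × (0.620/5.00)² = 0.05043 W/m²
Total = 6.851 + 4.637 + 0.05043 = 11.54 W/m².

11.5 W/m²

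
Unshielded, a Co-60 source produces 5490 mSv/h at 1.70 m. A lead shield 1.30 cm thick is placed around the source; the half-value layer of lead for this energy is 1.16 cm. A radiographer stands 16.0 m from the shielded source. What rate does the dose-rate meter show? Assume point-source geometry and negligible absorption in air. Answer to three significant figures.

28.5 mSv/h

Distance alone: (1.70/16.0)² = 0.01129, so 5490 × 0.01129 = 61.98 mSv/h.
Shield: 1.30/1.16 = 1.121 half-value layers → attenuation 2^(−1.121) = 0.4598.
Combined: 61.98 × 0.4598 = 28.50 mSv/h.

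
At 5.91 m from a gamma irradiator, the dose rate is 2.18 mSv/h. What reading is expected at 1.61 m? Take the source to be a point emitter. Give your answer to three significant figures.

29.4 mSv/h

Applying the 1/r² law, the rate at 1.61 m is
2.18 × (5.91/1.61)² = 2.18 × 13.47 = 29.36 mSv/h.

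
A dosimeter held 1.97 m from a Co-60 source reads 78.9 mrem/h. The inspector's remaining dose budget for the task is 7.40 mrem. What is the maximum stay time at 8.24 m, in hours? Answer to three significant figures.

1.64 h

Applying the 1/r² law, rate at 8.24 m:
(1.97/8.24)² = 0.05716, so 78.9 × 0.05716 = 4.510 mrem/h.
Stay time = 7.40 mrem ÷ 4.510 mrem/h = 1.641 h.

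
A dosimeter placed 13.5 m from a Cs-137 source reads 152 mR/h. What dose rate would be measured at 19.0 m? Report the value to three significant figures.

76.7 mR/h

Applying the 1/r² law, scaling from 13.5 m to 19.0 m:
(13.5/19.0)² = 0.5048, so 152 × 0.5048 = 76.73 mR/h.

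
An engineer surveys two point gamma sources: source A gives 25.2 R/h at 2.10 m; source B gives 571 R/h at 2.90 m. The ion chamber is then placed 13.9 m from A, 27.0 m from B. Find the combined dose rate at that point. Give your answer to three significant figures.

7.16 R/h

Each source contributes Iᵢ·(dᵢ/rᵢ)²; contributions add.
A: 25.2 × (2.10/13.9)² = 0.5752 R/h
B: 571 × (2.90/27.0)² = 6.587 R/h
Total = 0.5752 + 6.587 = 7.162 R/h.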